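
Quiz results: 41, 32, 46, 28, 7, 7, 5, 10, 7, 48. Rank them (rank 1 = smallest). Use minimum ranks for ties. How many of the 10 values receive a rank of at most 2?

Sorted (ascending): 5, 7, 7, 7, 10, 28, 32, 41, 46, 48
The 3 values of 7 occupy positions 2–4 → each gets rank 2.
Ranks ≤ 2: {1, 2, 2, 2} → 4 values.

4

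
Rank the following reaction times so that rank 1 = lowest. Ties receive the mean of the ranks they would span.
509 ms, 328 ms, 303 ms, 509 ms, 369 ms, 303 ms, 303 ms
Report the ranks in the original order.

6.5, 4, 2, 6.5, 5, 2, 2

Sorted (ascending): 303, 303, 303, 328, 369, 509, 509
The 3 values of 303 occupy positions 1–3 → average rank 2.
The 2 values of 509 occupy positions 6–7 → average rank (6+7)/2 = 6.5.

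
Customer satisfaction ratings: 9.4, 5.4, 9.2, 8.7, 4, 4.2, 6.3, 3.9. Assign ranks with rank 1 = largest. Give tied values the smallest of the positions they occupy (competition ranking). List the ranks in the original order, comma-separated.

1, 5, 2, 3, 7, 6, 4, 8

Sorted (descending): 9.4, 9.2, 8.7, 6.3, 5.4, 4.2, 4, 3.9
No ties — each value takes its position as its rank.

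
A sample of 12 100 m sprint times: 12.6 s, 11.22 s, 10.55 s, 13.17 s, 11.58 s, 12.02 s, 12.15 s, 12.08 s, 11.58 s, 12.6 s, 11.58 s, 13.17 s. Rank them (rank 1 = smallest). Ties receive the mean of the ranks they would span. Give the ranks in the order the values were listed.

Sorted (ascending): 10.55, 11.22, 11.58, 11.58, 11.58, 12.02, 12.08, 12.15, 12.6, 12.6, 13.17, 13.17
The 3 values of 11.58 occupy positions 3–5 → average rank 4.
The 2 values of 12.6 occupy positions 9–10 → average rank (9+10)/2 = 9.5.
The 2 values of 13.17 occupy positions 11–12 → average rank (11+12)/2 = 11.5.

9.5, 2, 1, 11.5, 4, 6, 8, 7, 4, 9.5, 4, 11.5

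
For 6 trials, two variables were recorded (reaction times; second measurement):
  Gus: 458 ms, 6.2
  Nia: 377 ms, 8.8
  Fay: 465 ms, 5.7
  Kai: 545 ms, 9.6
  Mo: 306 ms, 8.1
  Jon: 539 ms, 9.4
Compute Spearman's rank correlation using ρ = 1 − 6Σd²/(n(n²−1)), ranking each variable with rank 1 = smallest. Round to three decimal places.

Ranks of variable 1: 3, 2, 4, 6, 1, 5
Ranks of variable 2: 2, 4, 1, 6, 3, 5
d = r₁ − r₂: 1, -2, 3, 0, -2, 0
d²: 1, 4, 9, 0, 4, 0; Σd² = 18
ρ = 1 − 6·18/(6·35) = 1 − 108/210 = 0.486

0.486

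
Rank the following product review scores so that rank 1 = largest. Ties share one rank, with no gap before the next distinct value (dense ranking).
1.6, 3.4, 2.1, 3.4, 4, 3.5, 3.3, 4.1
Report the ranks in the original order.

Sorted (descending): 4.1, 4, 3.5, 3.4, 3.4, 3.3, 2.1, 1.6
The 2 values of 3.4 share dense rank 4.
Remaining distinct values take the next consecutive integers.

7, 4, 6, 4, 2, 3, 5, 1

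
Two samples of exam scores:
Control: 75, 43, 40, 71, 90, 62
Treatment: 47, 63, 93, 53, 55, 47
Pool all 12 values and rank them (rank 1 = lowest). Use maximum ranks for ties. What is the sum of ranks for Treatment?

39

Sorted (ascending): 40, 43, 47, 47, 53, 55, 62, 63, 71, 75, 90, 93
The 2 values of 47 occupy positions 3–4 → each gets rank 4.
Treatment values → pooled ranks: 47→4, 63→8, 93→12, 53→5, 55→6, 47→4
Rank sum = 4 + 8 + 12 + 5 + 6 + 4 = 39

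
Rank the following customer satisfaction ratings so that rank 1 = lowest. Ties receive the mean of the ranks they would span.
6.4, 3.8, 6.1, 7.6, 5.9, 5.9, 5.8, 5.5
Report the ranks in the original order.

7, 1, 6, 8, 4.5, 4.5, 3, 2

Sorted (ascending): 3.8, 5.5, 5.8, 5.9, 5.9, 6.1, 6.4, 7.6
The 2 values of 5.9 occupy positions 4–5 → average rank (4+5)/2 = 4.5.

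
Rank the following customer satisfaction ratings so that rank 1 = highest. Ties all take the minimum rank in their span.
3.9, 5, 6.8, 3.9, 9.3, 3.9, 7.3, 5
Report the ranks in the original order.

Sorted (descending): 9.3, 7.3, 6.8, 5, 5, 3.9, 3.9, 3.9
The 2 values of 5 occupy positions 4–5 → each gets rank 4.
The 3 values of 3.9 occupy positions 6–8 → each gets rank 6.

6, 4, 3, 6, 1, 6, 2, 4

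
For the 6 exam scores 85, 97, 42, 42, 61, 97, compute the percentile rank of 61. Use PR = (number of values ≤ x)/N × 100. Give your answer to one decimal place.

50.0

N = 6.
Strictly below 61: 2. Equal to 61: 1.
PR = 3/6 × 100 = 50.0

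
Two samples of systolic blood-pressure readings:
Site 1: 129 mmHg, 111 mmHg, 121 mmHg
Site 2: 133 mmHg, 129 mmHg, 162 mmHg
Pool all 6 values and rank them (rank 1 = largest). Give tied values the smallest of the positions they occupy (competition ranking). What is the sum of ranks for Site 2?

Sorted (descending): 162, 133, 129, 129, 121, 111
The 2 values of 129 occupy positions 3–4 → each gets rank 3.
Site 2 values → pooled ranks: 133→2, 129→3, 162→1
Rank sum = 2 + 3 + 1 = 6

6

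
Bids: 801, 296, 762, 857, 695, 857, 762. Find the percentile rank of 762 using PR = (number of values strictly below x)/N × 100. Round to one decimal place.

28.6

N = 7.
Strictly below 762: 2. Equal to 762: 2.
PR = 2/7 × 100 = 28.6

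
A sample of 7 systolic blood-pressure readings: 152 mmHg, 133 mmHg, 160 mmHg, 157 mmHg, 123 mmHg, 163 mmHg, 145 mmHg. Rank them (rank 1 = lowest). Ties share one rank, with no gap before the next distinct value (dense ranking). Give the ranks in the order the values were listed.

Sorted (ascending): 123, 133, 145, 152, 157, 160, 163
No ties — each value takes its position as its rank.

4, 2, 6, 5, 1, 7, 3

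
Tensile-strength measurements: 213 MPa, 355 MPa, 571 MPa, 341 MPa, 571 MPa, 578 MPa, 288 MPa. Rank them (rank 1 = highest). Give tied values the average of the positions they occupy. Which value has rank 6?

Sorted (descending): 578, 571, 571, 355, 341, 288, 213
The 2 values of 571 occupy positions 2–3 → average rank (2+3)/2 = 2.5.
Rank 6 → value 288.

288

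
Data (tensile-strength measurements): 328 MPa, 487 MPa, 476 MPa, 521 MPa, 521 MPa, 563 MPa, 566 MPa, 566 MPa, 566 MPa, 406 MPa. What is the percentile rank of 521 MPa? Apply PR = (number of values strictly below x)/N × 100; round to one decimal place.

40.0

N = 10.
Strictly below 521: 4. Equal to 521: 2.
PR = 4/10 × 100 = 40.0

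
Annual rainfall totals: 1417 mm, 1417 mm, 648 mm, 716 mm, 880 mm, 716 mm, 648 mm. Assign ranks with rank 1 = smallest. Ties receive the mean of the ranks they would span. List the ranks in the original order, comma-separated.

Sorted (ascending): 648, 648, 716, 716, 880, 1417, 1417
The 2 values of 648 occupy positions 1–2 → average rank (1+2)/2 = 1.5.
The 2 values of 716 occupy positions 3–4 → average rank (3+4)/2 = 3.5.
The 2 values of 1417 occupy positions 6–7 → average rank (6+7)/2 = 6.5.

6.5, 6.5, 1.5, 3.5, 5, 3.5, 1.5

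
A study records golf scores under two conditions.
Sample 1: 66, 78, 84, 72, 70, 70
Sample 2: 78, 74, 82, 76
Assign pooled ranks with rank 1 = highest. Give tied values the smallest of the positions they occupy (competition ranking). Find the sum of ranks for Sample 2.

Sorted (descending): 84, 82, 78, 78, 76, 74, 72, 70, 70, 66
The 2 values of 78 occupy positions 3–4 → each gets rank 3.
The 2 values of 70 occupy positions 8–9 → each gets rank 8.
Sample 2 values → pooled ranks: 78→3, 74→6, 82→2, 76→5
Rank sum = 3 + 6 + 2 + 5 = 16

16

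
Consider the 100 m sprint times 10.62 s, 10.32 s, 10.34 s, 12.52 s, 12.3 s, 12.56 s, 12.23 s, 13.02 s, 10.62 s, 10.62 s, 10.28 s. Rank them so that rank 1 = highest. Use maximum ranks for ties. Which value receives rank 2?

Sorted (descending): 13.02, 12.56, 12.52, 12.3, 12.23, 10.62, 10.62, 10.62, 10.34, 10.32, 10.28
The 3 values of 10.62 occupy positions 6–8 → each gets rank 8.
Rank 2 → value 12.56.

12.56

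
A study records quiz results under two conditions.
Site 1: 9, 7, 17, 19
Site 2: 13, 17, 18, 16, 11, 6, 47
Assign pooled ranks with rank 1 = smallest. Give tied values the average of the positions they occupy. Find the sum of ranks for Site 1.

22.5

Sorted (ascending): 6, 7, 9, 11, 13, 16, 17, 17, 18, 19, 47
The 2 values of 17 occupy positions 7–8 → average rank (7+8)/2 = 7.5.
Site 1 values → pooled ranks: 9→3, 7→2, 17→7.5, 19→10
Rank sum = 3 + 2 + 7.5 + 10 = 22.5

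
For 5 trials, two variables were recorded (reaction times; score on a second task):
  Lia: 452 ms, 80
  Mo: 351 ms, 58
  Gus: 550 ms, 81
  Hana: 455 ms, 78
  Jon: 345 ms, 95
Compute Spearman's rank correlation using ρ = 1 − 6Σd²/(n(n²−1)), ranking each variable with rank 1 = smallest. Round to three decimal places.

-0.100

Ranks of variable 1: 3, 2, 5, 4, 1
Ranks of variable 2: 3, 1, 4, 2, 5
d = r₁ − r₂: 0, 1, 1, 2, -4
d²: 0, 1, 1, 4, 16; Σd² = 22
ρ = 1 − 6·22/(5·24) = 1 − 132/120 = -0.100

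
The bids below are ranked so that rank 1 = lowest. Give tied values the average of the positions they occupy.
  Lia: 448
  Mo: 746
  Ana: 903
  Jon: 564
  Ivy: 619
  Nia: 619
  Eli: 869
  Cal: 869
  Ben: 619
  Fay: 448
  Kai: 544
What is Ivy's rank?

Sorted (ascending): 448, 448, 544, 564, 619, 619, 619, 746, 869, 869, 903
The 2 values of 448 occupy positions 1–2 → average rank (1+2)/2 = 1.5.
The 3 values of 619 occupy positions 5–7 → average rank 6.
The 2 values of 869 occupy positions 9–10 → average rank (9+10)/2 = 9.5.
Ivy has value 619 → rank 6.

6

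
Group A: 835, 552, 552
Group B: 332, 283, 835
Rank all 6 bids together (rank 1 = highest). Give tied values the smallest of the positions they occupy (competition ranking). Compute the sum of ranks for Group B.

Sorted (descending): 835, 835, 552, 552, 332, 283
The 2 values of 835 occupy positions 1–2 → each gets rank 1.
The 2 values of 552 occupy positions 3–4 → each gets rank 3.
Group B values → pooled ranks: 332→5, 283→6, 835→1
Rank sum = 5 + 6 + 1 = 12

12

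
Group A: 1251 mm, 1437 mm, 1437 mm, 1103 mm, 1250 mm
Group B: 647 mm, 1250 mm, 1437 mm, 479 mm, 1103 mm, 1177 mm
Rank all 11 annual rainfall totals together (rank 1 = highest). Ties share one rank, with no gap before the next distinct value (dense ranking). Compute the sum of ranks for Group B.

Sorted (descending): 1437, 1437, 1437, 1251, 1250, 1250, 1177, 1103, 1103, 647, 479
The 3 values of 1437 share dense rank 1.
The 2 values of 1250 share dense rank 3.
The 2 values of 1103 share dense rank 5.
Remaining distinct values take the next consecutive integers.
Group B values → pooled ranks: 647→6, 1250→3, 1437→1, 479→7, 1103→5, 1177→4
Rank sum = 6 + 3 + 1 + 7 + 5 + 4 = 26

26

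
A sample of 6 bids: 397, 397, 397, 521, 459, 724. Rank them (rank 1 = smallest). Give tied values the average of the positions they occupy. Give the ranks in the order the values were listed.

Sorted (ascending): 397, 397, 397, 459, 521, 724
The 3 values of 397 occupy positions 1–3 → average rank 2.

2, 2, 2, 5, 4, 6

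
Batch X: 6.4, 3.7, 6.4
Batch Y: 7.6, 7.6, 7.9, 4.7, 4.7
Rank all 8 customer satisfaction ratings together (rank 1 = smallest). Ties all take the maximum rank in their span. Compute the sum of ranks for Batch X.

Sorted (ascending): 3.7, 4.7, 4.7, 6.4, 6.4, 7.6, 7.6, 7.9
The 2 values of 4.7 occupy positions 2–3 → each gets rank 3.
The 2 values of 6.4 occupy positions 4–5 → each gets rank 5.
The 2 values of 7.6 occupy positions 6–7 → each gets rank 7.
Batch X values → pooled ranks: 6.4→5, 3.7→1, 6.4→5
Rank sum = 5 + 1 + 5 = 11

11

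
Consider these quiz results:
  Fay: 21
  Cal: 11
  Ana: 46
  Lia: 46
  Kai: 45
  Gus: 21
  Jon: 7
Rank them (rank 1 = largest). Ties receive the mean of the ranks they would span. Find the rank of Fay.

Sorted (descending): 46, 46, 45, 21, 21, 11, 7
The 2 values of 46 occupy positions 1–2 → average rank (1+2)/2 = 1.5.
The 2 values of 21 occupy positions 4–5 → average rank (4+5)/2 = 4.5.
Fay has value 21 → rank 4.5.

4.5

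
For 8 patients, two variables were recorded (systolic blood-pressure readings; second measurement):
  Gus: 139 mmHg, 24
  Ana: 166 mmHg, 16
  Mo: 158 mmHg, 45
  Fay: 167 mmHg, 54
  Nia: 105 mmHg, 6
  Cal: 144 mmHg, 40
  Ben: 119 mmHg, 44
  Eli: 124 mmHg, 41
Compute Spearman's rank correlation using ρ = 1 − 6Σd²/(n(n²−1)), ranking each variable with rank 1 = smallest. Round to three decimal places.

0.429

Ranks of variable 1: 4, 7, 6, 8, 1, 5, 2, 3
Ranks of variable 2: 3, 2, 7, 8, 1, 4, 6, 5
d = r₁ − r₂: 1, 5, -1, 0, 0, 1, -4, -2
d²: 1, 25, 1, 0, 0, 1, 16, 4; Σd² = 48
ρ = 1 − 6·48/(8·63) = 1 − 288/504 = 0.429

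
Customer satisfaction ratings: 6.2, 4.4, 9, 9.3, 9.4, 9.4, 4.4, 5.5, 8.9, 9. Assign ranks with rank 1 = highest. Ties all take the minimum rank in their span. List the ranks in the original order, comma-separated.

Sorted (descending): 9.4, 9.4, 9.3, 9, 9, 8.9, 6.2, 5.5, 4.4, 4.4
The 2 values of 9.4 occupy positions 1–2 → each gets rank 1.
The 2 values of 9 occupy positions 4–5 → each gets rank 4.
The 2 values of 4.4 occupy positions 9–10 → each gets rank 9.

7, 9, 4, 3, 1, 1, 9, 8, 6, 4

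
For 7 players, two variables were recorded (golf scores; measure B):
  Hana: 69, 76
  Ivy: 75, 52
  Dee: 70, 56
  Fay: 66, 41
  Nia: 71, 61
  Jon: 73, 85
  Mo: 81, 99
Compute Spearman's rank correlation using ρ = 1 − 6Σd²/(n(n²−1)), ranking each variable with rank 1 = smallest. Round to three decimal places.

Ranks of variable 1: 2, 6, 3, 1, 4, 5, 7
Ranks of variable 2: 5, 2, 3, 1, 4, 6, 7
d = r₁ − r₂: -3, 4, 0, 0, 0, -1, 0
d²: 9, 16, 0, 0, 0, 1, 0; Σd² = 26
ρ = 1 − 6·26/(7·48) = 1 − 156/336 = 0.536

0.536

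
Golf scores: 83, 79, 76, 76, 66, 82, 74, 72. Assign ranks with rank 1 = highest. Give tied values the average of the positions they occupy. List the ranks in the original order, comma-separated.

1, 3, 4.5, 4.5, 8, 2, 6, 7

Sorted (descending): 83, 82, 79, 76, 76, 74, 72, 66
The 2 values of 76 occupy positions 4–5 → average rank (4+5)/2 = 4.5.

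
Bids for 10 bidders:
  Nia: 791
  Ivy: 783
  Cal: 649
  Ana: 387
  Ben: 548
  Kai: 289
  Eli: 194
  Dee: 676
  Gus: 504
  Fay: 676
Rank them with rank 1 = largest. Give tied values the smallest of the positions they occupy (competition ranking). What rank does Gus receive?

Sorted (descending): 791, 783, 676, 676, 649, 548, 504, 387, 289, 194
The 2 values of 676 occupy positions 3–4 → each gets rank 3.
Gus has value 504 → rank 7.

7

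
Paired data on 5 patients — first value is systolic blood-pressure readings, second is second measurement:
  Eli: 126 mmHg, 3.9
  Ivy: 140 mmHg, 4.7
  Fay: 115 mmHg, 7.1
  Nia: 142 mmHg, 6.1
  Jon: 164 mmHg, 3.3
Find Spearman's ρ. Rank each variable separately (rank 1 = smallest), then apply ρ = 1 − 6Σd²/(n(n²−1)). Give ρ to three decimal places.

Ranks of variable 1: 2, 3, 1, 4, 5
Ranks of variable 2: 2, 3, 5, 4, 1
d = r₁ − r₂: 0, 0, -4, 0, 4
d²: 0, 0, 16, 0, 16; Σd² = 32
ρ = 1 − 6·32/(5·24) = 1 − 192/120 = -0.600

-0.600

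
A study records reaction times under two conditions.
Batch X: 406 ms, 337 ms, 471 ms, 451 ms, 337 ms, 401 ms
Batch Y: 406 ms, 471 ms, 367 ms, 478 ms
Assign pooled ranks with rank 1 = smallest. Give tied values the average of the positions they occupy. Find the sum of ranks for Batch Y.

Sorted (ascending): 337, 337, 367, 401, 406, 406, 451, 471, 471, 478
The 2 values of 337 occupy positions 1–2 → average rank (1+2)/2 = 1.5.
The 2 values of 406 occupy positions 5–6 → average rank (5+6)/2 = 5.5.
The 2 values of 471 occupy positions 8–9 → average rank (8+9)/2 = 8.5.
Batch Y values → pooled ranks: 406→5.5, 471→8.5, 367→3, 478→10
Rank sum = 5.5 + 8.5 + 3 + 10 = 27

27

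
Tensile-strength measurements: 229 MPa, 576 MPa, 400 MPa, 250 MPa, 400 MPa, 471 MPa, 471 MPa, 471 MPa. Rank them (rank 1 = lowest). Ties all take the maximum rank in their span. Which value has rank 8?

Sorted (ascending): 229, 250, 400, 400, 471, 471, 471, 576
The 2 values of 400 occupy positions 3–4 → each gets rank 4.
The 3 values of 471 occupy positions 5–7 → each gets rank 7.
Rank 8 → value 576.

576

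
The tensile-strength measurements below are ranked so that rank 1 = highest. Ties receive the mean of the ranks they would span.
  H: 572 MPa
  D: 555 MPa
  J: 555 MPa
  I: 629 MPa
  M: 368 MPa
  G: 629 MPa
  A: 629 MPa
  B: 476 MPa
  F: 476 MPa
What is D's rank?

Sorted (descending): 629, 629, 629, 572, 555, 555, 476, 476, 368
The 3 values of 629 occupy positions 1–3 → average rank 2.
The 2 values of 555 occupy positions 5–6 → average rank (5+6)/2 = 5.5.
The 2 values of 476 occupy positions 7–8 → average rank (7+8)/2 = 7.5.
D has value 555 MPa → rank 5.5.

5.5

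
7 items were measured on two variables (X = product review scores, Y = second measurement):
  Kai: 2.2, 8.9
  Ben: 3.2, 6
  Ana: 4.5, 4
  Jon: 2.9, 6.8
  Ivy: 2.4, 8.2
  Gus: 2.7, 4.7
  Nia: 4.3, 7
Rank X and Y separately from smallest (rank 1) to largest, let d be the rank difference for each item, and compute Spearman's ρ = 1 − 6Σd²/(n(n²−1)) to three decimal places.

Ranks of variable 1: 1, 5, 7, 4, 2, 3, 6
Ranks of variable 2: 7, 3, 1, 4, 6, 2, 5
d = r₁ − r₂: -6, 2, 6, 0, -4, 1, 1
d²: 36, 4, 36, 0, 16, 1, 1; Σd² = 94
ρ = 1 − 6·94/(7·48) = 1 − 564/336 = -0.679

-0.679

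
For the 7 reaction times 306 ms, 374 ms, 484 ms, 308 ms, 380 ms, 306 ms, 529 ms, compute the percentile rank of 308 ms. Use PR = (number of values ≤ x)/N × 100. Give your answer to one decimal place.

N = 7.
Strictly below 308: 2. Equal to 308: 1.
PR = 3/7 × 100 = 42.9

42.9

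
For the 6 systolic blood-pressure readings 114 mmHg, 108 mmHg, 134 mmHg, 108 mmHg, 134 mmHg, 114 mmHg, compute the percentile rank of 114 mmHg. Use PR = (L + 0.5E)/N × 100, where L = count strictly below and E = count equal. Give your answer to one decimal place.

N = 6.
Strictly below 114: 2. Equal to 114: 2.
PR = (2 + 0.5·2)/6 × 100 = 50.0

50.0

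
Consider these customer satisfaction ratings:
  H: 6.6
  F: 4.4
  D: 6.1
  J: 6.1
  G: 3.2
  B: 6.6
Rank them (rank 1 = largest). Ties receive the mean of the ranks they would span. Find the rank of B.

1.5

Sorted (descending): 6.6, 6.6, 6.1, 6.1, 4.4, 3.2
The 2 values of 6.6 occupy positions 1–2 → average rank (1+2)/2 = 1.5.
The 2 values of 6.1 occupy positions 3–4 → average rank (3+4)/2 = 3.5.
B has value 6.6 → rank 1.5.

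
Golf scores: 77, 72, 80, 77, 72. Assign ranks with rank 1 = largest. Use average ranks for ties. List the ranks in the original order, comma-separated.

2.5, 4.5, 1, 2.5, 4.5

Sorted (descending): 80, 77, 77, 72, 72
The 2 values of 77 occupy positions 2–3 → average rank (2+3)/2 = 2.5.
The 2 values of 72 occupy positions 4–5 → average rank (4+5)/2 = 4.5.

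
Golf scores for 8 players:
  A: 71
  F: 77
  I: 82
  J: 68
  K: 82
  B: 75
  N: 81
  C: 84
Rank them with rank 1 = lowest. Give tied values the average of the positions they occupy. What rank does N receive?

Sorted (ascending): 68, 71, 75, 77, 81, 82, 82, 84
The 2 values of 82 occupy positions 6–7 → average rank (6+7)/2 = 6.5.
N has value 81 → rank 5.

5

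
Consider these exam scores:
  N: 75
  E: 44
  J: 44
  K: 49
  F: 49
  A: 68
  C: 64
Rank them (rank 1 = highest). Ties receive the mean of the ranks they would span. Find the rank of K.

Sorted (descending): 75, 68, 64, 49, 49, 44, 44
The 2 values of 49 occupy positions 4–5 → average rank (4+5)/2 = 4.5.
The 2 values of 44 occupy positions 6–7 → average rank (6+7)/2 = 6.5.
K has value 49 → rank 4.5.

4.5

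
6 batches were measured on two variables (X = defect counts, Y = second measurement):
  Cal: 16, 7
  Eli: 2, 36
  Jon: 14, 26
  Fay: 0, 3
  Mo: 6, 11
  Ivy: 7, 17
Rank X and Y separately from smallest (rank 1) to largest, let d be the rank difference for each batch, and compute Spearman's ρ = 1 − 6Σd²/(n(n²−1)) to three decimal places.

0.086

Ranks of variable 1: 6, 2, 5, 1, 3, 4
Ranks of variable 2: 2, 6, 5, 1, 3, 4
d = r₁ − r₂: 4, -4, 0, 0, 0, 0
d²: 16, 16, 0, 0, 0, 0; Σd² = 32
ρ = 1 − 6·32/(6·35) = 1 − 192/210 = 0.086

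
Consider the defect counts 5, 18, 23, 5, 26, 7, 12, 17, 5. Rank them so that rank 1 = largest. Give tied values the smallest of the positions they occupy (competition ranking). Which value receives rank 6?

Sorted (descending): 26, 23, 18, 17, 12, 7, 5, 5, 5
The 3 values of 5 occupy positions 7–9 → each gets rank 7.
Rank 6 → value 7.

7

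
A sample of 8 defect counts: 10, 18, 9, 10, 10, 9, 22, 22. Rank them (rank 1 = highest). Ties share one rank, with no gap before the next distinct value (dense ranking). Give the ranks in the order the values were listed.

3, 2, 4, 3, 3, 4, 1, 1

Sorted (descending): 22, 22, 18, 10, 10, 10, 9, 9
The 2 values of 22 share dense rank 1.
The 3 values of 10 share dense rank 3.
The 2 values of 9 share dense rank 4.
Remaining distinct values take the next consecutive integers.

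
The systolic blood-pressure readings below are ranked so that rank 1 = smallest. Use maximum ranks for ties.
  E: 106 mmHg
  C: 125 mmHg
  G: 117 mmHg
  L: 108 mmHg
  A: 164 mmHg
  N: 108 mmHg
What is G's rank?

4

Sorted (ascending): 106, 108, 108, 117, 125, 164
The 2 values of 108 occupy positions 2–3 → each gets rank 3.
G has value 117 mmHg → rank 4.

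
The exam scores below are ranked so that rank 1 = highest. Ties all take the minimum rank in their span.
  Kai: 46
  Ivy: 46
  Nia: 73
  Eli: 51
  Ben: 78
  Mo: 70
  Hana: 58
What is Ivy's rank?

Sorted (descending): 78, 73, 70, 58, 51, 46, 46
The 2 values of 46 occupy positions 6–7 → each gets rank 6.
Ivy has value 46 → rank 6.

6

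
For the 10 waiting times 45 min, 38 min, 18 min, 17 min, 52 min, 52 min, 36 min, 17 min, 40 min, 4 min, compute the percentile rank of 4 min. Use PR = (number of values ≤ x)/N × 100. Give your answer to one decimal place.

N = 10.
Strictly below 4: 0. Equal to 4: 1.
PR = 1/10 × 100 = 10.0

10.0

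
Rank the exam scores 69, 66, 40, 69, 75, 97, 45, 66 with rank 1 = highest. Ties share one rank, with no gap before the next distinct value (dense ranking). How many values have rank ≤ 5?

Sorted (descending): 97, 75, 69, 69, 66, 66, 45, 40
The 2 values of 69 share dense rank 3.
The 2 values of 66 share dense rank 4.
Remaining distinct values take the next consecutive integers.
Ranks ≤ 5: {1, 2, 3, 3, 4, 4, 5} → 7 values.

7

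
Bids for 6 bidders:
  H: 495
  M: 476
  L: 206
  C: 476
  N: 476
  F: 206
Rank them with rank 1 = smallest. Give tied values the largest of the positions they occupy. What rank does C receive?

5

Sorted (ascending): 206, 206, 476, 476, 476, 495
The 2 values of 206 occupy positions 1–2 → each gets rank 2.
The 3 values of 476 occupy positions 3–5 → each gets rank 5.
C has value 476 → rank 5.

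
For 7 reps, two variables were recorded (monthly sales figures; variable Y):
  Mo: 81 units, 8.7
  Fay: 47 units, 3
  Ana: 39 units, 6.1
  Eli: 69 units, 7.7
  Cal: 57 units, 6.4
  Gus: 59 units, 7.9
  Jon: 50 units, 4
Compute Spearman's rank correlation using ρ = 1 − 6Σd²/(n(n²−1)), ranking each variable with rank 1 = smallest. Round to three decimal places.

Ranks of variable 1: 7, 2, 1, 6, 4, 5, 3
Ranks of variable 2: 7, 1, 3, 5, 4, 6, 2
d = r₁ − r₂: 0, 1, -2, 1, 0, -1, 1
d²: 0, 1, 4, 1, 0, 1, 1; Σd² = 8
ρ = 1 − 6·8/(7·48) = 1 − 48/336 = 0.857

0.857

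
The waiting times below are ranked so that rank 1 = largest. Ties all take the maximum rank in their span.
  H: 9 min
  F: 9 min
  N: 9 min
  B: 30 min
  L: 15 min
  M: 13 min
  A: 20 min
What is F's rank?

Sorted (descending): 30, 20, 15, 13, 9, 9, 9
The 3 values of 9 occupy positions 5–7 → each gets rank 7.
F has value 9 min → rank 7.

7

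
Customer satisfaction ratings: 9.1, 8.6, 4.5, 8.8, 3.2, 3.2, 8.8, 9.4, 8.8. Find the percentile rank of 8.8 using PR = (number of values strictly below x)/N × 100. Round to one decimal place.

44.4

N = 9.
Strictly below 8.8: 4. Equal to 8.8: 3.
PR = 4/9 × 100 = 44.4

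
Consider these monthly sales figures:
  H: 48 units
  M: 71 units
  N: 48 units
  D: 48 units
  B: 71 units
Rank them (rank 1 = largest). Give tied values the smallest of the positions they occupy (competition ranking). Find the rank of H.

Sorted (descending): 71, 71, 48, 48, 48
The 2 values of 71 occupy positions 1–2 → each gets rank 1.
The 3 values of 48 occupy positions 3–5 → each gets rank 3.
H has value 48 units → rank 3.

3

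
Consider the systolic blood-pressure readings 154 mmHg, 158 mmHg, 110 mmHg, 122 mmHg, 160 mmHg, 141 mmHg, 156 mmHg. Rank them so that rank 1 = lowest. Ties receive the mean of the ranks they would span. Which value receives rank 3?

Sorted (ascending): 110, 122, 141, 154, 156, 158, 160
No ties — each value takes its position as its rank.
Rank 3 → value 141.

141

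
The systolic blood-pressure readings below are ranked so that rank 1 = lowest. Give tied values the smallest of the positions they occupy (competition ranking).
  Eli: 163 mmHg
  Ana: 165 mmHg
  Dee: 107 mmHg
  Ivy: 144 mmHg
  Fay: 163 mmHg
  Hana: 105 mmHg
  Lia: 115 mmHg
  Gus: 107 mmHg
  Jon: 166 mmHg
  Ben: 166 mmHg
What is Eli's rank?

Sorted (ascending): 105, 107, 107, 115, 144, 163, 163, 165, 166, 166
The 2 values of 107 occupy positions 2–3 → each gets rank 2.
The 2 values of 163 occupy positions 6–7 → each gets rank 6.
The 2 values of 166 occupy positions 9–10 → each gets rank 9.
Eli has value 163 mmHg → rank 6.

6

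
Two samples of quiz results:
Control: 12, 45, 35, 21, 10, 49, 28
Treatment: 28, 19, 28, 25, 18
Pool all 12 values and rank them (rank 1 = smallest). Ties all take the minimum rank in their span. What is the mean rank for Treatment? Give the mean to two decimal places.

Sorted (ascending): 10, 12, 18, 19, 21, 25, 28, 28, 28, 35, 45, 49
The 3 values of 28 occupy positions 7–9 → each gets rank 7.
Treatment values → pooled ranks: 28→7, 19→4, 28→7, 25→6, 18→3
Mean rank = (7 + 4 + 7 + 6 + 3) / 5 = 5.40

5.40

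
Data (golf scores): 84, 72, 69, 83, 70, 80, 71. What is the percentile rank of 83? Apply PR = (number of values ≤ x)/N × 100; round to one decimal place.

85.7

N = 7.
Strictly below 83: 5. Equal to 83: 1.
PR = 6/7 × 100 = 85.7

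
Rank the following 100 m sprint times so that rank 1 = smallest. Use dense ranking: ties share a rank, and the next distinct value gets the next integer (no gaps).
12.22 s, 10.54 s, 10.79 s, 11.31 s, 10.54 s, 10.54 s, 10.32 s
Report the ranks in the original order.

5, 2, 3, 4, 2, 2, 1

Sorted (ascending): 10.32, 10.54, 10.54, 10.54, 10.79, 11.31, 12.22
The 3 values of 10.54 share dense rank 2.
Remaining distinct values take the next consecutive integers.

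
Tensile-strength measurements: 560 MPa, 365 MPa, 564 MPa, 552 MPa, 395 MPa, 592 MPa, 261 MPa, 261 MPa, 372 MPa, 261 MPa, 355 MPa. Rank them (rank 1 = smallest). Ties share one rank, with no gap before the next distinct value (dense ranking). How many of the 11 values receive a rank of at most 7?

9

Sorted (ascending): 261, 261, 261, 355, 365, 372, 395, 552, 560, 564, 592
The 3 values of 261 share dense rank 1.
Remaining distinct values take the next consecutive integers.
Ranks ≤ 7: {1, 1, 1, 2, 3, 4, 5, 6, 7} → 9 values.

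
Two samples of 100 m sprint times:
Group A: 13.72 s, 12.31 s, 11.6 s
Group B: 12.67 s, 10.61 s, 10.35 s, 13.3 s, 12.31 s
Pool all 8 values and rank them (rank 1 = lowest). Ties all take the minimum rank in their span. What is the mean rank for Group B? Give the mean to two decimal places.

Sorted (ascending): 10.35, 10.61, 11.6, 12.31, 12.31, 12.67, 13.3, 13.72
The 2 values of 12.31 occupy positions 4–5 → each gets rank 4.
Group B values → pooled ranks: 12.67→6, 10.61→2, 10.35→1, 13.3→7, 12.31→4
Mean rank = (6 + 2 + 1 + 7 + 4) / 5 = 4.00

4.00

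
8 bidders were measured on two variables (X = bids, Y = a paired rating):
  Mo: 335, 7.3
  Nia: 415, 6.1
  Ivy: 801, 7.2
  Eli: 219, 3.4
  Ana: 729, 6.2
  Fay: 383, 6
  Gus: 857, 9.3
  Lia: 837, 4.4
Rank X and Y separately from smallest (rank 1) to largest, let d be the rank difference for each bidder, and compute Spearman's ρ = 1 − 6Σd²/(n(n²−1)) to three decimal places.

0.405

Ranks of variable 1: 2, 4, 6, 1, 5, 3, 8, 7
Ranks of variable 2: 7, 4, 6, 1, 5, 3, 8, 2
d = r₁ − r₂: -5, 0, 0, 0, 0, 0, 0, 5
d²: 25, 0, 0, 0, 0, 0, 0, 25; Σd² = 50
ρ = 1 − 6·50/(8·63) = 1 − 300/504 = 0.405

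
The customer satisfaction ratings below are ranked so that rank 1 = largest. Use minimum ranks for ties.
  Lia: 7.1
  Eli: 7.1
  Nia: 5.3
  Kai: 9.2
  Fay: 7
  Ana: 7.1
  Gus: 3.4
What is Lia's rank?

2

Sorted (descending): 9.2, 7.1, 7.1, 7.1, 7, 5.3, 3.4
The 3 values of 7.1 occupy positions 2–4 → each gets rank 2.
Lia has value 7.1 → rank 2.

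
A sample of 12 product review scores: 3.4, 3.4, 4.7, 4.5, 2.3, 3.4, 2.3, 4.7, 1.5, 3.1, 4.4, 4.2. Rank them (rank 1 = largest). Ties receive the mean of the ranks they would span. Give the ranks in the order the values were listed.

7, 7, 1.5, 3, 10.5, 7, 10.5, 1.5, 12, 9, 4, 5

Sorted (descending): 4.7, 4.7, 4.5, 4.4, 4.2, 3.4, 3.4, 3.4, 3.1, 2.3, 2.3, 1.5
The 2 values of 4.7 occupy positions 1–2 → average rank (1+2)/2 = 1.5.
The 3 values of 3.4 occupy positions 6–8 → average rank 7.
The 2 values of 2.3 occupy positions 10–11 → average rank (10+11)/2 = 10.5.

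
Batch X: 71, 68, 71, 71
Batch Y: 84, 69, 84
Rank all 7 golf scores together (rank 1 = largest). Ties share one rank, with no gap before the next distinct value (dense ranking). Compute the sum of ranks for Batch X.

10

Sorted (descending): 84, 84, 71, 71, 71, 69, 68
The 2 values of 84 share dense rank 1.
The 3 values of 71 share dense rank 2.
Remaining distinct values take the next consecutive integers.
Batch X values → pooled ranks: 71→2, 68→4, 71→2, 71→2
Rank sum = 2 + 4 + 2 + 2 = 10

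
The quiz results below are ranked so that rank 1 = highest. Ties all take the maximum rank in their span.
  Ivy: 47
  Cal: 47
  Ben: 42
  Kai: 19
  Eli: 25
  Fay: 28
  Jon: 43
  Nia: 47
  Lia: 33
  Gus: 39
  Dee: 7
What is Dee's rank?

11

Sorted (descending): 47, 47, 47, 43, 42, 39, 33, 28, 25, 19, 7
The 3 values of 47 occupy positions 1–3 → each gets rank 3.
Dee has value 7 → rank 11.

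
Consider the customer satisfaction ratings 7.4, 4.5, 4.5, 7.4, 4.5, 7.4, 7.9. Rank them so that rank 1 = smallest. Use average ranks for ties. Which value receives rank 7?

Sorted (ascending): 4.5, 4.5, 4.5, 7.4, 7.4, 7.4, 7.9
The 3 values of 4.5 occupy positions 1–3 → average rank 2.
The 3 values of 7.4 occupy positions 4–6 → average rank 5.
Rank 7 → value 7.9.

7.9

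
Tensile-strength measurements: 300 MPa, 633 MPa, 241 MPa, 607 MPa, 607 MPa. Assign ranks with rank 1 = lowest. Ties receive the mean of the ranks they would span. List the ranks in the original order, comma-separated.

Sorted (ascending): 241, 300, 607, 607, 633
The 2 values of 607 occupy positions 3–4 → average rank (3+4)/2 = 3.5.

2, 5, 1, 3.5, 3.5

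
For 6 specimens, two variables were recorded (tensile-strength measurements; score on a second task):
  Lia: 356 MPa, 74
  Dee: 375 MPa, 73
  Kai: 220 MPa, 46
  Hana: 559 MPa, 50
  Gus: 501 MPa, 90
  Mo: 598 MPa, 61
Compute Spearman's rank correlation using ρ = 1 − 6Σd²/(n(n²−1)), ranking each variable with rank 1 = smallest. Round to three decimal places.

0.086

Ranks of variable 1: 2, 3, 1, 5, 4, 6
Ranks of variable 2: 5, 4, 1, 2, 6, 3
d = r₁ − r₂: -3, -1, 0, 3, -2, 3
d²: 9, 1, 0, 9, 4, 9; Σd² = 32
ρ = 1 − 6·32/(6·35) = 1 − 192/210 = 0.086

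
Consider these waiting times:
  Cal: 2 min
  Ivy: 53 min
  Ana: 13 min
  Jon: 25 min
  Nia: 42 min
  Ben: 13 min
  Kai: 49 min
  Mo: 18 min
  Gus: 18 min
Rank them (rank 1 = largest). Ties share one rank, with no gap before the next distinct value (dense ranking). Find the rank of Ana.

Sorted (descending): 53, 49, 42, 25, 18, 18, 13, 13, 2
The 2 values of 18 share dense rank 5.
The 2 values of 13 share dense rank 6.
Remaining distinct values take the next consecutive integers.
Ana has value 13 min → rank 6.

6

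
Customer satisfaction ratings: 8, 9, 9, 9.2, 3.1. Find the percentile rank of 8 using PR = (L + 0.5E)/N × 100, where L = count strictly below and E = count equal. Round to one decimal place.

30.0

N = 5.
Strictly below 8: 1. Equal to 8: 1.
PR = (1 + 0.5·1)/5 × 100 = 30.0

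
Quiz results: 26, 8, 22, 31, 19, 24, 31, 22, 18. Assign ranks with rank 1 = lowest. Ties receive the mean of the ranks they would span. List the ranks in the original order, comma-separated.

7, 1, 4.5, 8.5, 3, 6, 8.5, 4.5, 2

Sorted (ascending): 8, 18, 19, 22, 22, 24, 26, 31, 31
The 2 values of 22 occupy positions 4–5 → average rank (4+5)/2 = 4.5.
The 2 values of 31 occupy positions 8–9 → average rank (8+9)/2 = 8.5.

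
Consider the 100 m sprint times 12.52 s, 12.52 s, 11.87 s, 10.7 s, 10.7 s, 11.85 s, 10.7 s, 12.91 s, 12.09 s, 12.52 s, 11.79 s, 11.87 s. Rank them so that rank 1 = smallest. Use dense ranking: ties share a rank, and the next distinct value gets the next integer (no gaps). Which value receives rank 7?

Sorted (ascending): 10.7, 10.7, 10.7, 11.79, 11.85, 11.87, 11.87, 12.09, 12.52, 12.52, 12.52, 12.91
The 3 values of 10.7 share dense rank 1.
The 2 values of 11.87 share dense rank 4.
The 3 values of 12.52 share dense rank 6.
Remaining distinct values take the next consecutive integers.
Rank 7 → value 12.91.

12.91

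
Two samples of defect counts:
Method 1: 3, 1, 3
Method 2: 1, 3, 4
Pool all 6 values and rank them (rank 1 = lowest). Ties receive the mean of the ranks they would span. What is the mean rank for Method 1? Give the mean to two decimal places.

Sorted (ascending): 1, 1, 3, 3, 3, 4
The 2 values of 1 occupy positions 1–2 → average rank (1+2)/2 = 1.5.
The 3 values of 3 occupy positions 3–5 → average rank 4.
Method 1 values → pooled ranks: 3→4, 1→1.5, 3→4
Mean rank = (4 + 1.5 + 4) / 3 = 3.17

3.17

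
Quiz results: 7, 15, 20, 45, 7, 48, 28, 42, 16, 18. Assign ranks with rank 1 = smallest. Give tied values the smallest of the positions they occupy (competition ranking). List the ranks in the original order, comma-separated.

1, 3, 6, 9, 1, 10, 7, 8, 4, 5

Sorted (ascending): 7, 7, 15, 16, 18, 20, 28, 42, 45, 48
The 2 values of 7 occupy positions 1–2 → each gets rank 1.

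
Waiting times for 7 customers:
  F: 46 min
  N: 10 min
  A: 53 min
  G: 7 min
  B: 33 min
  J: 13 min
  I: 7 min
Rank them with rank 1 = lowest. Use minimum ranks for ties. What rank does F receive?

Sorted (ascending): 7, 7, 10, 13, 33, 46, 53
The 2 values of 7 occupy positions 1–2 → each gets rank 1.
F has value 46 min → rank 6.

6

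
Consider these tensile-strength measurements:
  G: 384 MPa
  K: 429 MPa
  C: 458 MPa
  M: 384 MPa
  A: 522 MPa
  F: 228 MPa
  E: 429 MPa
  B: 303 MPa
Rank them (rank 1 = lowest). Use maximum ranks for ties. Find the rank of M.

Sorted (ascending): 228, 303, 384, 384, 429, 429, 458, 522
The 2 values of 384 occupy positions 3–4 → each gets rank 4.
The 2 values of 429 occupy positions 5–6 → each gets rank 6.
M has value 384 MPa → rank 4.

4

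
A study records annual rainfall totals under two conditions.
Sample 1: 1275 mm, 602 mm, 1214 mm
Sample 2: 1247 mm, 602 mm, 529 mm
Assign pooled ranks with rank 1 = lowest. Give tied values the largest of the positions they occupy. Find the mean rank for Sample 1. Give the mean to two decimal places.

Sorted (ascending): 529, 602, 602, 1214, 1247, 1275
The 2 values of 602 occupy positions 2–3 → each gets rank 3.
Sample 1 values → pooled ranks: 1275→6, 602→3, 1214→4
Mean rank = (6 + 3 + 4) / 3 = 4.33

4.33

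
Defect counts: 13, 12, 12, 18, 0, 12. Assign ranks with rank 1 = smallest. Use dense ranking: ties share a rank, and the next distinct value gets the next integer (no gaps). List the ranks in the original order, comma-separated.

3, 2, 2, 4, 1, 2

Sorted (ascending): 0, 12, 12, 12, 13, 18
The 3 values of 12 share dense rank 2.
Remaining distinct values take the next consecutive integers.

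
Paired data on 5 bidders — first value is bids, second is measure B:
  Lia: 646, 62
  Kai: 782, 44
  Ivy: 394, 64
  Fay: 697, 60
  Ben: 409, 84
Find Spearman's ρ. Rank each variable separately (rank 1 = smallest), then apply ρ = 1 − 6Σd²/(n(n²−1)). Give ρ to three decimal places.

Ranks of variable 1: 3, 5, 1, 4, 2
Ranks of variable 2: 3, 1, 4, 2, 5
d = r₁ − r₂: 0, 4, -3, 2, -3
d²: 0, 16, 9, 4, 9; Σd² = 38
ρ = 1 − 6·38/(5·24) = 1 − 228/120 = -0.900

-0.900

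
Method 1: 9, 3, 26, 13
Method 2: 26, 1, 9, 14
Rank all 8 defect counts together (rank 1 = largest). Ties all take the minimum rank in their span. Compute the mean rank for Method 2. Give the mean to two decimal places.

4.25

Sorted (descending): 26, 26, 14, 13, 9, 9, 3, 1
The 2 values of 26 occupy positions 1–2 → each gets rank 1.
The 2 values of 9 occupy positions 5–6 → each gets rank 5.
Method 2 values → pooled ranks: 26→1, 1→8, 9→5, 14→3
Mean rank = (1 + 8 + 5 + 3) / 4 = 4.25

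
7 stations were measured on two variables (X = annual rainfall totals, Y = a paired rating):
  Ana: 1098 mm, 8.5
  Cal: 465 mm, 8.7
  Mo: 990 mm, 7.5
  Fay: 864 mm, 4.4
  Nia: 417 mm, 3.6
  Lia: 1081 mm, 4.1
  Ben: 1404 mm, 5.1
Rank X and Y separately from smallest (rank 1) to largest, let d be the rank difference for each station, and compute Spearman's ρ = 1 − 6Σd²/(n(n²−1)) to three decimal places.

0.214

Ranks of variable 1: 6, 2, 4, 3, 1, 5, 7
Ranks of variable 2: 6, 7, 5, 3, 1, 2, 4
d = r₁ − r₂: 0, -5, -1, 0, 0, 3, 3
d²: 0, 25, 1, 0, 0, 9, 9; Σd² = 44
ρ = 1 − 6·44/(7·48) = 1 − 264/336 = 0.214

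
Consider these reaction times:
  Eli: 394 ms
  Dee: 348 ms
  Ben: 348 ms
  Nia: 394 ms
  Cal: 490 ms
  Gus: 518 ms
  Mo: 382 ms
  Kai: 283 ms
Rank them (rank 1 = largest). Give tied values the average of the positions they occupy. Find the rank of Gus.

1

Sorted (descending): 518, 490, 394, 394, 382, 348, 348, 283
The 2 values of 394 occupy positions 3–4 → average rank (3+4)/2 = 3.5.
The 2 values of 348 occupy positions 6–7 → average rank (6+7)/2 = 6.5.
Gus has value 518 ms → rank 1.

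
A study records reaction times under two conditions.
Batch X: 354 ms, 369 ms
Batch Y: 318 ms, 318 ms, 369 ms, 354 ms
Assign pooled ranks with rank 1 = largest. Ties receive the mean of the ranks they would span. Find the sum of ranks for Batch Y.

Sorted (descending): 369, 369, 354, 354, 318, 318
The 2 values of 369 occupy positions 1–2 → average rank (1+2)/2 = 1.5.
The 2 values of 354 occupy positions 3–4 → average rank (3+4)/2 = 3.5.
The 2 values of 318 occupy positions 5–6 → average rank (5+6)/2 = 5.5.
Batch Y values → pooled ranks: 318→5.5, 318→5.5, 369→1.5, 354→3.5
Rank sum = 5.5 + 5.5 + 1.5 + 3.5 = 16

16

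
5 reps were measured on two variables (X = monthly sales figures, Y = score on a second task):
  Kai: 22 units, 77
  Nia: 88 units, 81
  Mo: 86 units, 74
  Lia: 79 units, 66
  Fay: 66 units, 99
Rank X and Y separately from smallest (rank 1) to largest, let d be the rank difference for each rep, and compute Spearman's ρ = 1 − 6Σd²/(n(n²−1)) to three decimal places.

Ranks of variable 1: 1, 5, 4, 3, 2
Ranks of variable 2: 3, 4, 2, 1, 5
d = r₁ − r₂: -2, 1, 2, 2, -3
d²: 4, 1, 4, 4, 9; Σd² = 22
ρ = 1 − 6·22/(5·24) = 1 − 132/120 = -0.100

-0.100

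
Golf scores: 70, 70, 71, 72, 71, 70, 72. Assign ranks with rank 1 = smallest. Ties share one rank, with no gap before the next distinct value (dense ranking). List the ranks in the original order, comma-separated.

1, 1, 2, 3, 2, 1, 3

Sorted (ascending): 70, 70, 70, 71, 71, 72, 72
The 3 values of 70 share dense rank 1.
The 2 values of 71 share dense rank 2.
The 2 values of 72 share dense rank 3.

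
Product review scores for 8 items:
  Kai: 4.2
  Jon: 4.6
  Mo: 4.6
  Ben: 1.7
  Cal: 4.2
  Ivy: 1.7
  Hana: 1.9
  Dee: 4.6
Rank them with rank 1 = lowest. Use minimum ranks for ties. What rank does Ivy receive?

Sorted (ascending): 1.7, 1.7, 1.9, 4.2, 4.2, 4.6, 4.6, 4.6
The 2 values of 1.7 occupy positions 1–2 → each gets rank 1.
The 2 values of 4.2 occupy positions 4–5 → each gets rank 4.
The 3 values of 4.6 occupy positions 6–8 → each gets rank 6.
Ivy has value 1.7 → rank 1.

1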